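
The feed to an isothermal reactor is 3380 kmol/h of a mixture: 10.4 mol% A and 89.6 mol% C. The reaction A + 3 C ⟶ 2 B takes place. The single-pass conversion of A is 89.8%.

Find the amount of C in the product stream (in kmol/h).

2080 kmol/h

A reacted = 0.898 × 351.5 = 315.7 kmol/h; ν_A = −1, so ξ = 315.7/1 = 315.7 kmol/h.
Outlet amounts (n = n₀ + ν ξ):
  A: 351.5 − 1(315.7) = 35.86
  C: 3028 − 3(315.7) = 2081
  B: 0 + 2(315.7) = 631.3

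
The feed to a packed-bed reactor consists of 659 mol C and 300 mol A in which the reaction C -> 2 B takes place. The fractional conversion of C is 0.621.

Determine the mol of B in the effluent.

818 mol

C reacted = 0.621 × 659 = 409.2 mol; ν_C = −1, so ξ = 409.2/1 = 409.2 mol.
Outlet amounts (n = n₀ + ν ξ):
  C: 659 − 1(409.2) = 249.8
  B: 0 + 2(409.2) = 818.5
  A: 300 (inert)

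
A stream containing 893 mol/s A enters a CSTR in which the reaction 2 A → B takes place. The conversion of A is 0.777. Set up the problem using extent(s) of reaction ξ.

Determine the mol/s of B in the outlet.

347 mol/s

A reacted = 0.777 × 893 = 693.9 mol/s; ν_A = −2, so ξ = 693.9/2 = 346.9 mol/s.
Outlet amounts (n = n₀ + ν ξ):
  A: 893 − 2(346.9) = 199.1
  B: 0 + 1(346.9) = 346.9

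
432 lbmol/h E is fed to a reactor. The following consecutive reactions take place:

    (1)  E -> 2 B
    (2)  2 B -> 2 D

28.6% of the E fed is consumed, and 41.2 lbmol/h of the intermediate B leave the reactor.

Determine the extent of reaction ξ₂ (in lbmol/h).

Conversion of E: E consumed = 1ξ₁ = 0.286 × 432 → ξ₁ = 123.6 lbmol/h.
B balance: n_B = 0 + 2ξ₁ − 2ξ₂ = 41.2 → ξ₂ = (2·123.6 − 41.2)/2 = 103 lbmol/h.
Outlet amounts (n = n₀ + Σ ν·ξ):
  E: 432 − 1(123.6) = 308.4
  B: 0 + 2(123.6) − 2(103) = 41.2
  D: 0 + 2(103) = 205.9

ξ₂ = 103 lbmol/h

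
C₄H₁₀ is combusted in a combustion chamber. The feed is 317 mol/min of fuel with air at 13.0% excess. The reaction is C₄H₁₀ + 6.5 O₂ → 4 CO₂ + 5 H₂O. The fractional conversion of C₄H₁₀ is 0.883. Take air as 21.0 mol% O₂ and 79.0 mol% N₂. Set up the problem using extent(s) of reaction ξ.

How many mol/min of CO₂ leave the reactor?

Stoichiometric O₂ = 6.5 × 317 = 2060 mol/min; O₂ fed = 2060 × 1.130 = 2328 mol/min.
N₂ fed = 2328 × 79/21 = 8759 mol/min.
Fuel reacted = 0.883 × 317 → ξ = 279.9 mol/min.
Outlet (n = n₀ + ν ξ):
  C₄H₁₀: 317 − 1(279.9) = 37.09
  O₂: 2328 − 6.5(279.9) = 508.9
  N₂: 8759 (inert)
  CO₂: 0 + 4(279.9) = 1120
  H₂O: 0 + 5(279.9) = 1400

1120 mol/min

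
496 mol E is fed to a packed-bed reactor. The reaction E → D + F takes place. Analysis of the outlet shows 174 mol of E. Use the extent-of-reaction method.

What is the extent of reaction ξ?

ξ = 322 mol

For E: n = n₀ − 1ξ → 174 = 496 − 1ξ, giving ξ = 322 mol.
Outlet amounts (n = n₀ + ν ξ):
  E: 496 − 1(322) = 174
  D: 0 + 1(322) = 322
  F: 0 + 1(322) = 322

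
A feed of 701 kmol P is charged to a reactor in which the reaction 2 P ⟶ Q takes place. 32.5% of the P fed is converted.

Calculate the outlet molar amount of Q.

P reacted = 0.325 × 701 = 227.8 kmol; ν_P = −2, so ξ = 227.8/2 = 113.9 kmol.
Outlet amounts (n = n₀ + ν ξ):
  P: 701 − 2(113.9) = 473.2
  Q: 0 + 1(113.9) = 113.9

114 kmol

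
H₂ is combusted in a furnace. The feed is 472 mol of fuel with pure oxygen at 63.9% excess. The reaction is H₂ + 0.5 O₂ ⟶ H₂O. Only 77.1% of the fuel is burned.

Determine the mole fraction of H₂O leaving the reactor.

0.538

Stoichiometric O₂ = 0.5 × 472 = 236 mol; O₂ fed = 236 × 1.639 = 386.8 mol.
Fuel reacted = 0.771 × 472 → ξ = 363.9 mol.
Outlet (n = n₀ + ν ξ):
  H₂: 472 − 1(363.9) = 108.1
  O₂: 386.8 − 0.5(363.9) = 204.8
  H₂O: 0 + 1(363.9) = 363.9
Total out = 676.8 mol; y_H₂O = 363.9 / 676.8 = 0.5377.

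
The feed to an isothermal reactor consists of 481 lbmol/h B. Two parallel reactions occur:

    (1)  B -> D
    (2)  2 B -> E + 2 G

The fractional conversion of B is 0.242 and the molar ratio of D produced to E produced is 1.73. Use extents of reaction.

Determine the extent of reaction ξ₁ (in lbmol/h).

Conversion of B: B consumed = 0.242 × 481 = 116.4 lbmol/h = 1ξ₁ + 2ξ₂.
Selectivity: 1ξ₁ / (1ξ₂) = 1.73 → ξ₁ = 1.73 ξ₂.
Substitute: (1·1.73 + 2) ξ₂ = 116.4 → ξ₂ = 31.21 lbmol/h, ξ₁ = 53.99 lbmol/h.
Outlet amounts (n = n₀ + Σ ν·ξ):
  B: 481 − 1(53.99) − 2(31.21) = 364.6
  D: 0 + 1(53.99) = 53.99
  E: 0 + 1(31.21) = 31.21
  G: 0 + 2(31.21) = 62.41

ξ₁ = 54 lbmol/h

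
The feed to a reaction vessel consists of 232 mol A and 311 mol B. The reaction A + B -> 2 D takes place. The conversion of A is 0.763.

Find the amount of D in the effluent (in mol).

354 mol

A reacted = 0.763 × 232 = 177 mol; ν_A = −1, so ξ = 177/1 = 177 mol.
Outlet amounts (n = n₀ + ν ξ):
  A: 232 − 1(177) = 54.98
  B: 311 − 1(177) = 134
  D: 0 + 2(177) = 354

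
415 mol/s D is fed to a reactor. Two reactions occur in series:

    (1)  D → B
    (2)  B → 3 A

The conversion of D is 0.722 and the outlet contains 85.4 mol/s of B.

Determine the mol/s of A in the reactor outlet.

Conversion of D: D consumed = 1ξ₁ = 0.722 × 415 → ξ₁ = 299.6 mol/s.
B balance: n_B = 0 + 1ξ₁ − 1ξ₂ = 85.4 → ξ₂ = (1·299.6 − 85.4)/1 = 214.2 mol/s.
Outlet amounts (n = n₀ + Σ ν·ξ):
  D: 415 − 1(299.6) = 115.4
  B: 0 + 1(299.6) − 1(214.2) = 85.4
  A: 0 + 3(214.2) = 642.7

643 mol/s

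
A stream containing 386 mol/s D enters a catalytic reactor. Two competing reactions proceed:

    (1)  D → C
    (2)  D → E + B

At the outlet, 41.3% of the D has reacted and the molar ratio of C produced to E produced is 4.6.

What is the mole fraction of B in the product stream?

Conversion of D: D consumed = 0.413 × 386 = 159.4 mol/s = 1ξ₁ + 1ξ₂.
Selectivity: 1ξ₁ / (1ξ₂) = 4.6 → ξ₁ = 4.6 ξ₂.
Substitute: (1·4.6 + 1) ξ₂ = 159.4 → ξ₂ = 28.47 mol/s, ξ₁ = 131 mol/s.
Outlet amounts (n = n₀ + Σ ν·ξ):
  D: 386 − 1(131) − 1(28.47) = 226.6
  C: 0 + 1(131) = 131
  E: 0 + 1(28.47) = 28.47
  B: 0 + 1(28.47) = 28.47
Total out = 414.5 mol/s; y_B = 28.47 / 414.5 = 0.06868.

0.0687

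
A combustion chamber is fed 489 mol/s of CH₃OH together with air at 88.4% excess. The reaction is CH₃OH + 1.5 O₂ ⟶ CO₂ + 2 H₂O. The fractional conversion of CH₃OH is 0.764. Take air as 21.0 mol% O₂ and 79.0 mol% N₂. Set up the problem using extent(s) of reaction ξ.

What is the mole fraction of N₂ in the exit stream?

Stoichiometric O₂ = 1.5 × 489 = 733.5 mol/s; O₂ fed = 733.5 × 1.884 = 1382 mol/s.
N₂ fed = 1382 × 79/21 = 5199 mol/s.
Fuel reacted = 0.764 × 489 → ξ = 373.6 mol/s.
Outlet (n = n₀ + ν ξ):
  CH₃OH: 489 − 1(373.6) = 115.4
  O₂: 1382 − 1.5(373.6) = 821.5
  N₂: 5199 (inert)
  CO₂: 0 + 1(373.6) = 373.6
  H₂O: 0 + 2(373.6) = 747.2
Total out = 7256 mol/s; y_N₂ = 5199 / 7256 = 0.7164.

0.716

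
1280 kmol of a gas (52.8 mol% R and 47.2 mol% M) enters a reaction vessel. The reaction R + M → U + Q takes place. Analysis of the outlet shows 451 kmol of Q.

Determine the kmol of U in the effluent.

451 kmol

For Q: n = n₀ + 1ξ → 451 = 0 + 1ξ, giving ξ = 451 kmol.
Outlet amounts (n = n₀ + ν ξ):
  R: 675.8 − 1(451) = 224.8
  M: 604.2 − 1(451) = 153.2
  U: 0 + 1(451) = 451
  Q: 0 + 1(451) = 451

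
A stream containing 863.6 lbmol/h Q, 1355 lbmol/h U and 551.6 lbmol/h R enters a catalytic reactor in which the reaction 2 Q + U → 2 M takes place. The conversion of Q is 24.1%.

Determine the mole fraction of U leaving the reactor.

Q reacted = 0.241 × 863.6 = 208.1 lbmol/h; ν_Q = −2, so ξ = 208.1/2 = 104.1 lbmol/h.
Outlet amounts (n = n₀ + ν ξ):
  Q: 863.6 − 2(104.1) = 655.5
  U: 1355 − 1(104.1) = 1251
  M: 0 + 2(104.1) = 208.1
  R: 551.6 (inert)
Total out = 2666 lbmol/h; y_U = 1251 / 2666 = 0.4692.

0.469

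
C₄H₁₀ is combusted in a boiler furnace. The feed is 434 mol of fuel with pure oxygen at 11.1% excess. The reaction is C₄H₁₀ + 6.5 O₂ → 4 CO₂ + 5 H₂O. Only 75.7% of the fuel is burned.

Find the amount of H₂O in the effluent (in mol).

1640 mol

Stoichiometric O₂ = 6.5 × 434 = 2821 mol; O₂ fed = 2821 × 1.111 = 3134 mol.
Fuel reacted = 0.757 × 434 → ξ = 328.5 mol.
Outlet (n = n₀ + ν ξ):
  C₄H₁₀: 434 − 1(328.5) = 105.5
  O₂: 3134 − 6.5(328.5) = 998.6
  CO₂: 0 + 4(328.5) = 1314
  H₂O: 0 + 5(328.5) = 1643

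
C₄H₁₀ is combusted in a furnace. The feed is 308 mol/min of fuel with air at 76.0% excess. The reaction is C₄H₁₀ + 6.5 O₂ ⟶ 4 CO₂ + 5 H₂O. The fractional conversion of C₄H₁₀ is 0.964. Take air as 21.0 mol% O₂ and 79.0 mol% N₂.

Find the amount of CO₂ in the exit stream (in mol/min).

1190 mol/min

Stoichiometric O₂ = 6.5 × 308 = 2002 mol/min; O₂ fed = 2002 × 1.760 = 3524 mol/min.
N₂ fed = 3524 × 79/21 = 13260 mol/min.
Fuel reacted = 0.964 × 308 → ξ = 296.9 mol/min.
Outlet (n = n₀ + ν ξ):
  C₄H₁₀: 308 − 1(296.9) = 11.09
  O₂: 3524 − 6.5(296.9) = 1594
  N₂: 13260 (inert)
  CO₂: 0 + 4(296.9) = 1188
  H₂O: 0 + 5(296.9) = 1485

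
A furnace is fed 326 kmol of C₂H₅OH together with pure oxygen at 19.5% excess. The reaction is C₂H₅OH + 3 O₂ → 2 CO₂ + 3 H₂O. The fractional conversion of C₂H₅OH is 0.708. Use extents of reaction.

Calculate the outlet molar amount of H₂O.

692 kmol

Stoichiometric O₂ = 3 × 326 = 978 kmol; O₂ fed = 978 × 1.195 = 1169 kmol.
Fuel reacted = 0.708 × 326 → ξ = 230.8 kmol.
Outlet (n = n₀ + ν ξ):
  C₂H₅OH: 326 − 1(230.8) = 95.19
  O₂: 1169 − 3(230.8) = 476.3
  CO₂: 0 + 2(230.8) = 461.6
  H₂O: 0 + 3(230.8) = 692.4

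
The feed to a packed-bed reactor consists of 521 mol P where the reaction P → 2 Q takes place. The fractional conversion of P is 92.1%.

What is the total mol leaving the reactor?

1000 mol

P reacted = 0.921 × 521 = 479.8 mol; ν_P = −1, so ξ = 479.8/1 = 479.8 mol.
Outlet amounts (n = n₀ + ν ξ):
  P: 521 − 1(479.8) = 41.16
  Q: 0 + 2(479.8) = 959.7
Total out = 41.16 + 959.7 = 1001 mol.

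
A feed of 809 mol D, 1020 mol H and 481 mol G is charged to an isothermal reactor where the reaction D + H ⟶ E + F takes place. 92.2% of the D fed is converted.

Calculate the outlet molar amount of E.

D reacted = 0.922 × 809 = 745.9 mol; ν_D = −1, so ξ = 745.9/1 = 745.9 mol.
Outlet amounts (n = n₀ + ν ξ):
  D: 809 − 1(745.9) = 63.1
  H: 1020 − 1(745.9) = 274.1
  E: 0 + 1(745.9) = 745.9
  F: 0 + 1(745.9) = 745.9
  G: 481 (inert)

746 mol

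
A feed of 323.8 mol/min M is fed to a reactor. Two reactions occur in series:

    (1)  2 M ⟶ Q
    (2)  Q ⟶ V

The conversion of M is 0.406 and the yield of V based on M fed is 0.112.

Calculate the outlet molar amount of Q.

Conversion of M: M consumed = 2ξ₁ = 0.406 × 323.8 → ξ₁ = 65.73 mol/min.
Yield of V: 1ξ₂ / 323.8 = 0.112 → ξ₂ = 36.27 mol/min.
Outlet amounts (n = n₀ + Σ ν·ξ):
  M: 323.8 − 2(65.73) = 192.3
  Q: 0 + 1(65.73) − 1(36.27) = 29.47
  V: 0 + 1(36.27) = 36.27

29.5 mol/min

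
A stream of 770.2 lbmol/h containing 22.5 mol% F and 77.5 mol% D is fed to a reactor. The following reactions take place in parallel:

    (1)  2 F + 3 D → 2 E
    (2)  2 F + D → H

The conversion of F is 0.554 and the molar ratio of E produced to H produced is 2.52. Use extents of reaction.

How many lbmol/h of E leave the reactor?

53.5 lbmol/h

Conversion of F: F consumed = 0.554 × 173.3 = 96.01 lbmol/h = 2ξ₁ + 2ξ₂.
Selectivity: 2ξ₁ / (1ξ₂) = 2.52 → ξ₁ = 1.26 ξ₂.
Substitute: (2·1.26 + 2) ξ₂ = 96.01 → ξ₂ = 21.24 lbmol/h, ξ₁ = 26.76 lbmol/h.
Outlet amounts (n = n₀ + Σ ν·ξ):
  F: 173.3 − 2(26.76) − 2(21.24) = 77.29
  D: 596.9 − 3(26.76) − 1(21.24) = 495.4
  E: 0 + 2(26.76) = 53.53
  H: 0 + 1(21.24) = 21.24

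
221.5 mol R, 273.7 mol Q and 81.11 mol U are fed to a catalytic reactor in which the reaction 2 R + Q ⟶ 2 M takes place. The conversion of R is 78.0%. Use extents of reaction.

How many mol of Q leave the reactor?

187 mol

R reacted = 0.78 × 221.5 = 172.8 mol; ν_R = −2, so ξ = 172.8/2 = 86.39 mol.
Outlet amounts (n = n₀ + ν ξ):
  R: 221.5 − 2(86.39) = 48.73
  Q: 273.7 − 1(86.39) = 187.3
  M: 0 + 2(86.39) = 172.8
  U: 81.11 (inert)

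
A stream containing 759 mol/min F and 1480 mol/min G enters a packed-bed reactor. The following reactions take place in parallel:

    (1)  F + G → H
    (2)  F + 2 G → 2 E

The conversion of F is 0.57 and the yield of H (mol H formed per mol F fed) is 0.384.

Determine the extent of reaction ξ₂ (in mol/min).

ξ₂ = 141 mol/min

Yield of H: 1ξ₁ / 759 = 0.384 → ξ₁ = 291.5 mol/min.
Conversion of F: 1ξ₁ + 1ξ₂ = 0.57 × 759 = 432.6 → ξ₂ = 141.2 mol/min.
Outlet amounts (n = n₀ + Σ ν·ξ):
  F: 759 − 1(291.5) − 1(141.2) = 326.4
  G: 1480 − 1(291.5) − 2(141.2) = 906.2
  H: 0 + 1(291.5) = 291.5
  E: 0 + 2(141.2) = 282.3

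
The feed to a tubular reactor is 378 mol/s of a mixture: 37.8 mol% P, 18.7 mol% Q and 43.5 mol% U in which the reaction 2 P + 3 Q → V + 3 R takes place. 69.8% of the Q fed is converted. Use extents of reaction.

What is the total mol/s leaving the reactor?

Q reacted = 0.698 × 70.69 = 49.34 mol/s; ν_Q = −3, so ξ = 49.34/3 = 16.45 mol/s.
Outlet amounts (n = n₀ + ν ξ):
  P: 142.9 − 2(16.45) = 110
  Q: 70.69 − 3(16.45) = 21.35
  V: 0 + 1(16.45) = 16.45
  R: 0 + 3(16.45) = 49.34
  U: 164.4 (inert)
Total out = 110 + 21.35 + 16.45 + 49.34 + 164.4 = 361.6 mol/s.

362 mol/s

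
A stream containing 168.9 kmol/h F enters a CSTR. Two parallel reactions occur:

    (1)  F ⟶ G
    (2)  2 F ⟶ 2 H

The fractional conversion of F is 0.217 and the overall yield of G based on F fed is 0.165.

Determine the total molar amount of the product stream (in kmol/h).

Yield of G: 1ξ₁ / 168.9 = 0.165 → ξ₁ = 27.87 kmol/h.
Conversion of F: 1ξ₁ + 2ξ₂ = 0.217 × 168.9 = 36.65 → ξ₂ = 4.391 kmol/h.
Outlet amounts (n = n₀ + Σ ν·ξ):
  F: 168.9 − 1(27.87) − 2(4.391) = 132.2
  G: 0 + 1(27.87) = 27.87
  H: 0 + 2(4.391) = 8.783
Total out = 132.2 + 27.87 + 8.783 = 168.9 kmol/h.

169 kmol/h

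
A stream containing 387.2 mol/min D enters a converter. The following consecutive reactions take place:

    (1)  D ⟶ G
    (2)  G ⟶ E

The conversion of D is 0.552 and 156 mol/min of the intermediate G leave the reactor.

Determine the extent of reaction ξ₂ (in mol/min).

ξ₂ = 57.7 mol/min

Conversion of D: D consumed = 1ξ₁ = 0.552 × 387.2 → ξ₁ = 213.7 mol/min.
G balance: n_G = 0 + 1ξ₁ − 1ξ₂ = 156 → ξ₂ = (1·213.7 − 156)/1 = 57.73 mol/min.
Outlet amounts (n = n₀ + Σ ν·ξ):
  D: 387.2 − 1(213.7) = 173.5
  G: 0 + 1(213.7) − 1(57.73) = 156
  E: 0 + 1(57.73) = 57.73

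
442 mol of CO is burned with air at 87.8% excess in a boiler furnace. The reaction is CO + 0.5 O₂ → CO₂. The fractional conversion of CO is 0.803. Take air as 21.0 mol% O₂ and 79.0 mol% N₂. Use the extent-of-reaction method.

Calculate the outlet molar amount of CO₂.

355 mol

Stoichiometric O₂ = 0.5 × 442 = 221 mol; O₂ fed = 221 × 1.878 = 415 mol.
N₂ fed = 415 × 79/21 = 1561 mol.
Fuel reacted = 0.803 × 442 → ξ = 354.9 mol.
Outlet (n = n₀ + ν ξ):
  CO: 442 − 1(354.9) = 87.07
  O₂: 415 − 0.5(354.9) = 237.6
  N₂: 1561 (inert)
  CO₂: 0 + 1(354.9) = 354.9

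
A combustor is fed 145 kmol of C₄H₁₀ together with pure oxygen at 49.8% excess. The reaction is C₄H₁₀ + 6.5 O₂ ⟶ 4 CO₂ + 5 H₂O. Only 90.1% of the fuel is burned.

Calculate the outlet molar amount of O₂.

Stoichiometric O₂ = 6.5 × 145 = 942.5 kmol; O₂ fed = 942.5 × 1.498 = 1412 kmol.
Fuel reacted = 0.901 × 145 → ξ = 130.6 kmol.
Outlet (n = n₀ + ν ξ):
  C₄H₁₀: 145 − 1(130.6) = 14.35
  O₂: 1412 − 6.5(130.6) = 562.7
  CO₂: 0 + 4(130.6) = 522.6
  H₂O: 0 + 5(130.6) = 653.2

563 kmol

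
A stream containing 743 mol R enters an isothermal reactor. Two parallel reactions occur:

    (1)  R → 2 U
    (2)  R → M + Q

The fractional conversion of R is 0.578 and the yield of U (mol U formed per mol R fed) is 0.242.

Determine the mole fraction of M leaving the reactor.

0.29

Yield of U: 2ξ₁ / 743 = 0.242 → ξ₁ = 89.9 mol.
Conversion of R: 1ξ₁ + 1ξ₂ = 0.578 × 743 = 429.5 → ξ₂ = 339.6 mol.
Outlet amounts (n = n₀ + Σ ν·ξ):
  R: 743 − 1(89.9) − 1(339.6) = 313.5
  U: 0 + 2(89.9) = 179.8
  M: 0 + 1(339.6) = 339.6
  Q: 0 + 1(339.6) = 339.6
Total out = 1172 mol; y_M = 339.6 / 1172 = 0.2896.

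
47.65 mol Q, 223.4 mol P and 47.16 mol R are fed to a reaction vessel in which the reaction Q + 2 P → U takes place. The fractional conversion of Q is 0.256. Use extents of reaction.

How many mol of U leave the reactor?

12.2 mol

Q reacted = 0.256 × 47.65 = 12.2 mol; ν_Q = −1, so ξ = 12.2/1 = 12.2 mol.
Outlet amounts (n = n₀ + ν ξ):
  Q: 47.65 − 1(12.2) = 35.45
  P: 223.4 − 2(12.2) = 199
  U: 0 + 1(12.2) = 12.2
  R: 47.16 (inert)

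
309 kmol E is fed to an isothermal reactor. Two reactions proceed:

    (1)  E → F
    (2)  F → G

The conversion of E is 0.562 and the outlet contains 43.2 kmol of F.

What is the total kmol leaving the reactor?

309 kmol

Conversion of E: E consumed = 1ξ₁ = 0.562 × 309 → ξ₁ = 173.7 kmol.
F balance: n_F = 0 + 1ξ₁ − 1ξ₂ = 43.2 → ξ₂ = (1·173.7 − 43.2)/1 = 130.5 kmol.
Outlet amounts (n = n₀ + Σ ν·ξ):
  E: 309 − 1(173.7) = 135.3
  F: 0 + 1(173.7) − 1(130.5) = 43.2
  G: 0 + 1(130.5) = 130.5
Total out = 135.3 + 43.2 + 130.5 = 309 kmol.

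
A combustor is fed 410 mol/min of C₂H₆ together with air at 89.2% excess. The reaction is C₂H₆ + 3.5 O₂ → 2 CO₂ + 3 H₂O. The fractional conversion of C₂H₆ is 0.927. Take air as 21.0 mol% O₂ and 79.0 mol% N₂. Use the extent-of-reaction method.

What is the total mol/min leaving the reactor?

Stoichiometric O₂ = 3.5 × 410 = 1435 mol/min; O₂ fed = 1435 × 1.892 = 2715 mol/min.
N₂ fed = 2715 × 79/21 = 10210 mol/min.
Fuel reacted = 0.927 × 410 → ξ = 380.1 mol/min.
Outlet (n = n₀ + ν ξ):
  C₂H₆: 410 − 1(380.1) = 29.93
  O₂: 2715 − 3.5(380.1) = 1385
  N₂: 10210 (inert)
  CO₂: 0 + 2(380.1) = 760.1
  H₂O: 0 + 3(380.1) = 1140
Total out = 29.93 + 1385 + 10210 + 760.1 + 1140 = 13530 mol/min.

13500 mol/min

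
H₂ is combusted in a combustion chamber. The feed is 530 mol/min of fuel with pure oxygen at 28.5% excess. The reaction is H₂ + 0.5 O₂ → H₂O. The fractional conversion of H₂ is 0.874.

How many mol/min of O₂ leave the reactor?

Stoichiometric O₂ = 0.5 × 530 = 265 mol/min; O₂ fed = 265 × 1.285 = 340.5 mol/min.
Fuel reacted = 0.874 × 530 → ξ = 463.2 mol/min.
Outlet (n = n₀ + ν ξ):
  H₂: 530 − 1(463.2) = 66.78
  O₂: 340.5 − 0.5(463.2) = 108.9
  H₂O: 0 + 1(463.2) = 463.2

109 mol/min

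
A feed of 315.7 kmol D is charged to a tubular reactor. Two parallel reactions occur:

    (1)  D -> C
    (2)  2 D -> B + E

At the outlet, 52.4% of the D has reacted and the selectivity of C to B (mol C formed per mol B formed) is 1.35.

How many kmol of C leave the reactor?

Conversion of D: D consumed = 0.524 × 315.7 = 165.4 kmol = 1ξ₁ + 2ξ₂.
Selectivity: 1ξ₁ / (1ξ₂) = 1.35 → ξ₁ = 1.35 ξ₂.
Substitute: (1·1.35 + 2) ξ₂ = 165.4 → ξ₂ = 49.38 kmol, ξ₁ = 66.66 kmol.
Outlet amounts (n = n₀ + Σ ν·ξ):
  D: 315.7 − 1(66.66) − 2(49.38) = 150.3
  C: 0 + 1(66.66) = 66.66
  B: 0 + 1(49.38) = 49.38
  E: 0 + 1(49.38) = 49.38

66.7 kmol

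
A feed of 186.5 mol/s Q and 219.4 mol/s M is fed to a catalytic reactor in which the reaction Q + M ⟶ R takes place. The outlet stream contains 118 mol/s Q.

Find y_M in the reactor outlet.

For Q: n = n₀ − 1ξ → 118 = 186.5 − 1ξ, giving ξ = 68.5 mol/s.
Outlet amounts (n = n₀ + ν ξ):
  Q: 186.5 − 1(68.5) = 118
  M: 219.4 − 1(68.5) = 150.9
  R: 0 + 1(68.5) = 68.5
Total out = 337.4 mol/s; y_M = 150.9 / 337.4 = 0.4472.

0.447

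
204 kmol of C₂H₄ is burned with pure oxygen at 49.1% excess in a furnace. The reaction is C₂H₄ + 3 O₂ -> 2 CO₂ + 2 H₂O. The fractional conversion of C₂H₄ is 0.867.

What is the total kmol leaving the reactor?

Stoichiometric O₂ = 3 × 204 = 612 kmol; O₂ fed = 612 × 1.491 = 912.5 kmol.
Fuel reacted = 0.867 × 204 → ξ = 176.9 kmol.
Outlet (n = n₀ + ν ξ):
  C₂H₄: 204 − 1(176.9) = 27.13
  O₂: 912.5 − 3(176.9) = 381.9
  CO₂: 0 + 2(176.9) = 353.7
  H₂O: 0 + 2(176.9) = 353.7
Total out = 27.13 + 381.9 + 353.7 + 353.7 = 1116 kmol.

1120 kmol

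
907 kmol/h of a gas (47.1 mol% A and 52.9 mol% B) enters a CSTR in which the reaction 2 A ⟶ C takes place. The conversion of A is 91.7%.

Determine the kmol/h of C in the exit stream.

A reacted = 0.917 × 427.2 = 391.7 kmol/h; ν_A = −2, so ξ = 391.7/2 = 195.9 kmol/h.
Outlet amounts (n = n₀ + ν ξ):
  A: 427.2 − 2(195.9) = 35.46
  C: 0 + 1(195.9) = 195.9
  B: 479.8 (inert)

196 kmol/h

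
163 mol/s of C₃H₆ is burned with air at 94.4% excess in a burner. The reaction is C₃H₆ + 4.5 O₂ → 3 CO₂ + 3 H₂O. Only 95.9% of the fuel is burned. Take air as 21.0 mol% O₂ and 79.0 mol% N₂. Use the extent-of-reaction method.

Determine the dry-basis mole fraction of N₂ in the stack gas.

0.817

Stoichiometric O₂ = 4.5 × 163 = 733.5 mol/s; O₂ fed = 733.5 × 1.944 = 1426 mol/s.
N₂ fed = 1426 × 79/21 = 5364 mol/s.
Fuel reacted = 0.959 × 163 → ξ = 156.3 mol/s.
Outlet (n = n₀ + ν ξ):
  C₃H₆: 163 − 1(156.3) = 6.683
  O₂: 1426 − 4.5(156.3) = 722.5
  N₂: 5364 (inert)
  CO₂: 0 + 3(156.3) = 469
  H₂O: 0 + 3(156.3) = 469
Dry total = 6562 mol/s; y_N₂ (dry) = 5364 / 6562 = 0.8174.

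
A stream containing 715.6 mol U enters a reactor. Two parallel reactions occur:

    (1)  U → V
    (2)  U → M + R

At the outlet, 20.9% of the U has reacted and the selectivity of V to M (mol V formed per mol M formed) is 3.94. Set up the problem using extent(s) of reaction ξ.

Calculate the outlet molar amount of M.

Conversion of U: U consumed = 0.209 × 715.6 = 149.6 mol = 1ξ₁ + 1ξ₂.
Selectivity: 1ξ₁ / (1ξ₂) = 3.94 → ξ₁ = 3.94 ξ₂.
Substitute: (1·3.94 + 1) ξ₂ = 149.6 → ξ₂ = 30.28 mol, ξ₁ = 119.3 mol.
Outlet amounts (n = n₀ + Σ ν·ξ):
  U: 715.6 − 1(119.3) − 1(30.28) = 566
  V: 0 + 1(119.3) = 119.3
  M: 0 + 1(30.28) = 30.28
  R: 0 + 1(30.28) = 30.28

30.3 mol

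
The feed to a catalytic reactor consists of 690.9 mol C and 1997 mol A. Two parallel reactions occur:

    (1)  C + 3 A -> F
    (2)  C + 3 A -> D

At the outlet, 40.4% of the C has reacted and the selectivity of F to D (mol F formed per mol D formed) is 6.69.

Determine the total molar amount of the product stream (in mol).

1850 mol

Conversion of C: C consumed = 0.404 × 690.9 = 279.1 mol = 1ξ₁ + 1ξ₂.
Selectivity: 1ξ₁ / (1ξ₂) = 6.69 → ξ₁ = 6.69 ξ₂.
Substitute: (1·6.69 + 1) ξ₂ = 279.1 → ξ₂ = 36.3 mol, ξ₁ = 242.8 mol.
Outlet amounts (n = n₀ + Σ ν·ξ):
  C: 690.9 − 1(242.8) − 1(36.3) = 411.8
  A: 1997 − 3(242.8) − 3(36.3) = 1160
  F: 0 + 1(242.8) = 242.8
  D: 0 + 1(36.3) = 36.3
Total out = 411.8 + 1160 + 242.8 + 36.3 = 1851 mol.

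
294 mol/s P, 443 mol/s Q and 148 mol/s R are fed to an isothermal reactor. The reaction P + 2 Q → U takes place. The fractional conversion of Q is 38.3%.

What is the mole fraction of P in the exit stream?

0.292

Q reacted = 0.383 × 443 = 169.7 mol/s; ν_Q = −2, so ξ = 169.7/2 = 84.83 mol/s.
Outlet amounts (n = n₀ + ν ξ):
  P: 294 − 1(84.83) = 209.2
  Q: 443 − 2(84.83) = 273.3
  U: 0 + 1(84.83) = 84.83
  R: 148 (inert)
Total out = 715.3 mol/s; y_P = 209.2 / 715.3 = 0.2924.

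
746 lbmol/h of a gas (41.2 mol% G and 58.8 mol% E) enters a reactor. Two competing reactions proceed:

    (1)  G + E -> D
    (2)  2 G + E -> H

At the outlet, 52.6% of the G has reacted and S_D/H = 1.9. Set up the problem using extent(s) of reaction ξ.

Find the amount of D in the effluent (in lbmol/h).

78.8 lbmol/h

Conversion of G: G consumed = 0.526 × 307.4 = 161.7 lbmol/h = 1ξ₁ + 2ξ₂.
Selectivity: 1ξ₁ / (1ξ₂) = 1.9 → ξ₁ = 1.9 ξ₂.
Substitute: (1·1.9 + 2) ξ₂ = 161.7 → ξ₂ = 41.45 lbmol/h, ξ₁ = 78.76 lbmol/h.
Outlet amounts (n = n₀ + Σ ν·ξ):
  G: 307.4 − 1(78.76) − 2(41.45) = 145.7
  E: 438.6 − 1(78.76) − 1(41.45) = 318.4
  D: 0 + 1(78.76) = 78.76
  H: 0 + 1(41.45) = 41.45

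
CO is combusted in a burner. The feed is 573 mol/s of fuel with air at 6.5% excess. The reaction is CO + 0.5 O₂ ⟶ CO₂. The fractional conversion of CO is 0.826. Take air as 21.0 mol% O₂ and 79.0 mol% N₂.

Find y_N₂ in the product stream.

0.641

Stoichiometric O₂ = 0.5 × 573 = 286.5 mol/s; O₂ fed = 286.5 × 1.065 = 305.1 mol/s.
N₂ fed = 305.1 × 79/21 = 1148 mol/s.
Fuel reacted = 0.826 × 573 → ξ = 473.3 mol/s.
Outlet (n = n₀ + ν ξ):
  CO: 573 − 1(473.3) = 99.7
  O₂: 305.1 − 0.5(473.3) = 68.47
  N₂: 1148 (inert)
  CO₂: 0 + 1(473.3) = 473.3
Total out = 1789 mol/s; y_N₂ = 1148 / 1789 = 0.6415.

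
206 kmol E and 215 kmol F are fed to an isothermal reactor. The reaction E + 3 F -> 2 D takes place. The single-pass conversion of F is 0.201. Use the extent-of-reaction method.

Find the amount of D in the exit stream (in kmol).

F reacted = 0.201 × 215 = 43.22 kmol; ν_F = −3, so ξ = 43.22/3 = 14.41 kmol.
Outlet amounts (n = n₀ + ν ξ):
  E: 206 − 1(14.41) = 191.6
  F: 215 − 3(14.41) = 171.8
  D: 0 + 2(14.41) = 28.81

28.8 kmol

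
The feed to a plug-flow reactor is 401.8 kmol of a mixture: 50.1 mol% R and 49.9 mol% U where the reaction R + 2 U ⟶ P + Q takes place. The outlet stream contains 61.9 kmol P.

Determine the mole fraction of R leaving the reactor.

For P: n = n₀ + 1ξ → 61.9 = 0 + 1ξ, giving ξ = 61.9 kmol.
Outlet amounts (n = n₀ + ν ξ):
  R: 201.3 − 1(61.9) = 139.4
  U: 200.5 − 2(61.9) = 76.7
  P: 0 + 1(61.9) = 61.9
  Q: 0 + 1(61.9) = 61.9
Total out = 339.9 kmol; y_R = 139.4 / 339.9 = 0.4101.

0.41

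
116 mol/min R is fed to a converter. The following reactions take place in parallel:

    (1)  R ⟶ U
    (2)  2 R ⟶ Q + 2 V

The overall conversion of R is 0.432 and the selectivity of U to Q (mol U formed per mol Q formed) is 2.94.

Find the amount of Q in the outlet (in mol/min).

Conversion of R: R consumed = 0.432 × 116 = 50.11 mol/min = 1ξ₁ + 2ξ₂.
Selectivity: 1ξ₁ / (1ξ₂) = 2.94 → ξ₁ = 2.94 ξ₂.
Substitute: (1·2.94 + 2) ξ₂ = 50.11 → ξ₂ = 10.14 mol/min, ξ₁ = 29.82 mol/min.
Outlet amounts (n = n₀ + Σ ν·ξ):
  R: 116 − 1(29.82) − 2(10.14) = 65.89
  U: 0 + 1(29.82) = 29.82
  Q: 0 + 1(10.14) = 10.14
  V: 0 + 2(10.14) = 20.29

10.1 mol/min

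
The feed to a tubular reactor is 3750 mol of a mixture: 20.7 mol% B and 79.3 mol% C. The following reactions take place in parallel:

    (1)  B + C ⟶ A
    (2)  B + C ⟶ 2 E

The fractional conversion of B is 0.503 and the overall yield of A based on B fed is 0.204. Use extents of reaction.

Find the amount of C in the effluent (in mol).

2580 mol

Yield of A: 1ξ₁ / 776.2 = 0.204 → ξ₁ = 158.4 mol.
Conversion of B: 1ξ₁ + 1ξ₂ = 0.503 × 776.2 = 390.5 → ξ₂ = 232.1 mol.
Outlet amounts (n = n₀ + Σ ν·ξ):
  B: 776.2 − 1(158.4) − 1(232.1) = 385.8
  C: 2974 − 1(158.4) − 1(232.1) = 2583
  A: 0 + 1(158.4) = 158.4
  E: 0 + 2(232.1) = 464.2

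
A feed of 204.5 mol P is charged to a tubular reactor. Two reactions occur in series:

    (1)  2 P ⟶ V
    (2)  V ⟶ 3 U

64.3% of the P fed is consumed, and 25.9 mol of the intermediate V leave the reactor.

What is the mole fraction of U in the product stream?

Conversion of P: P consumed = 2ξ₁ = 0.643 × 204.5 → ξ₁ = 65.75 mol.
V balance: n_V = 0 + 1ξ₁ − 1ξ₂ = 25.9 → ξ₂ = (1·65.75 − 25.9)/1 = 39.85 mol.
Outlet amounts (n = n₀ + Σ ν·ξ):
  P: 204.5 − 2(65.75) = 73.01
  V: 0 + 1(65.75) − 1(39.85) = 25.9
  U: 0 + 3(39.85) = 119.5
Total out = 218.4 mol; y_U = 119.5 / 218.4 = 0.5472.

0.547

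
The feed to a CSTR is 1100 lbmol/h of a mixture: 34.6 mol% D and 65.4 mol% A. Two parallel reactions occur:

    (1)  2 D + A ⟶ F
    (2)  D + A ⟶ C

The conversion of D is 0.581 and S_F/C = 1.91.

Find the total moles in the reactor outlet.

Conversion of D: D consumed = 0.581 × 380.6 = 221.1 lbmol/h = 2ξ₁ + 1ξ₂.
Selectivity: 1ξ₁ / (1ξ₂) = 1.91 → ξ₁ = 1.91 ξ₂.
Substitute: (2·1.91 + 1) ξ₂ = 221.1 → ξ₂ = 45.88 lbmol/h, ξ₁ = 87.63 lbmol/h.
Outlet amounts (n = n₀ + Σ ν·ξ):
  D: 380.6 − 2(87.63) − 1(45.88) = 159.5
  A: 719.4 − 1(87.63) − 1(45.88) = 585.9
  F: 0 + 1(87.63) = 87.63
  C: 0 + 1(45.88) = 45.88
Total out = 159.5 + 585.9 + 87.63 + 45.88 = 878.9 lbmol/h.

879 lbmol/h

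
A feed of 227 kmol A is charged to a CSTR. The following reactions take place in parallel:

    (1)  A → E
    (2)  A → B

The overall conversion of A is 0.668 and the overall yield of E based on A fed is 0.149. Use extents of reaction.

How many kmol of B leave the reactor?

Yield of E: 1ξ₁ / 227 = 0.149 → ξ₁ = 33.82 kmol.
Conversion of A: 1ξ₁ + 1ξ₂ = 0.668 × 227 = 151.6 → ξ₂ = 117.8 kmol.
Outlet amounts (n = n₀ + Σ ν·ξ):
  A: 227 − 1(33.82) − 1(117.8) = 75.36
  E: 0 + 1(33.82) = 33.82
  B: 0 + 1(117.8) = 117.8

118 kmol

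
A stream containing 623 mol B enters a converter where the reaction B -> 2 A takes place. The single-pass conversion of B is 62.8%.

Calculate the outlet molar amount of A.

B reacted = 0.628 × 623 = 391.2 mol; ν_B = −1, so ξ = 391.2/1 = 391.2 mol.
Outlet amounts (n = n₀ + ν ξ):
  B: 623 − 1(391.2) = 231.8
  A: 0 + 2(391.2) = 782.5

782 mol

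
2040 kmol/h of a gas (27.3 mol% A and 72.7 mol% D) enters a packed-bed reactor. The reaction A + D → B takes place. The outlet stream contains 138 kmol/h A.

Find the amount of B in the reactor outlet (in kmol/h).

For A: n = n₀ − 1ξ → 138 = 556.9 − 1ξ, giving ξ = 418.9 kmol/h.
Outlet amounts (n = n₀ + ν ξ):
  A: 556.9 − 1(418.9) = 138
  D: 1483 − 1(418.9) = 1064
  B: 0 + 1(418.9) = 418.9

419 kmol/h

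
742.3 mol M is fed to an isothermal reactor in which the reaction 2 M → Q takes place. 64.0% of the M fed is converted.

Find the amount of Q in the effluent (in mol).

238 mol

M reacted = 0.64 × 742.3 = 475.1 mol; ν_M = −2, so ξ = 475.1/2 = 237.5 mol.
Outlet amounts (n = n₀ + ν ξ):
  M: 742.3 − 2(237.5) = 267.2
  Q: 0 + 1(237.5) = 237.5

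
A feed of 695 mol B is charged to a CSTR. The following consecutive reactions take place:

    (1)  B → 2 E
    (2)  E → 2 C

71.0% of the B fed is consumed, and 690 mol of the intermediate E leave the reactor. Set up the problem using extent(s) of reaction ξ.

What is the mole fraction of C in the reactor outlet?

Conversion of B: B consumed = 1ξ₁ = 0.71 × 695 → ξ₁ = 493.4 mol.
E balance: n_E = 0 + 2ξ₁ − 1ξ₂ = 690 → ξ₂ = (2·493.4 − 690)/1 = 296.9 mol.
Outlet amounts (n = n₀ + Σ ν·ξ):
  B: 695 − 1(493.4) = 201.6
  E: 0 + 2(493.4) − 1(296.9) = 690
  C: 0 + 2(296.9) = 593.8
Total out = 1485 mol; y_C = 593.8 / 1485 = 0.3998.

0.4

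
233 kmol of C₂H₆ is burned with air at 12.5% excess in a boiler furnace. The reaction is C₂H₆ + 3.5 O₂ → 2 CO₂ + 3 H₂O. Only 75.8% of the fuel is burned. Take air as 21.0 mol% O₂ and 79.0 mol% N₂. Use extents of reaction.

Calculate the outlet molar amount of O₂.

Stoichiometric O₂ = 3.5 × 233 = 815.5 kmol; O₂ fed = 815.5 × 1.125 = 917.4 kmol.
N₂ fed = 917.4 × 79/21 = 3451 kmol.
Fuel reacted = 0.758 × 233 → ξ = 176.6 kmol.
Outlet (n = n₀ + ν ξ):
  C₂H₆: 233 − 1(176.6) = 56.39
  O₂: 917.4 − 3.5(176.6) = 299.3
  N₂: 3451 (inert)
  CO₂: 0 + 2(176.6) = 353.2
  H₂O: 0 + 3(176.6) = 529.8

299 kmol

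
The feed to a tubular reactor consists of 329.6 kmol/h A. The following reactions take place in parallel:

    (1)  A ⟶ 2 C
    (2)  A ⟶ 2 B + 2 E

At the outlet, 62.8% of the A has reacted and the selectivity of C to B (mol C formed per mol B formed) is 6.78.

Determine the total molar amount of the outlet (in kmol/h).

Conversion of A: A consumed = 0.628 × 329.6 = 207 kmol/h = 1ξ₁ + 1ξ₂.
Selectivity: 2ξ₁ / (2ξ₂) = 6.78 → ξ₁ = 6.78 ξ₂.
Substitute: (1·6.78 + 1) ξ₂ = 207 → ξ₂ = 26.61 kmol/h, ξ₁ = 180.4 kmol/h.
Outlet amounts (n = n₀ + Σ ν·ξ):
  A: 329.6 − 1(180.4) − 1(26.61) = 122.6
  C: 0 + 2(180.4) = 360.8
  B: 0 + 2(26.61) = 53.21
  E: 0 + 2(26.61) = 53.21
Total out = 122.6 + 360.8 + 53.21 + 53.21 = 589.8 kmol/h.

590 kmol/h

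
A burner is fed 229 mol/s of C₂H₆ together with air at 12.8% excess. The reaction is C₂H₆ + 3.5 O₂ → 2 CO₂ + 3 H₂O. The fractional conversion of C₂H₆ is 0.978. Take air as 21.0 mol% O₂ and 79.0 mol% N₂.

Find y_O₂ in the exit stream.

Stoichiometric O₂ = 3.5 × 229 = 801.5 mol/s; O₂ fed = 801.5 × 1.128 = 904.1 mol/s.
N₂ fed = 904.1 × 79/21 = 3401 mol/s.
Fuel reacted = 0.978 × 229 → ξ = 224 mol/s.
Outlet (n = n₀ + ν ξ):
  C₂H₆: 229 − 1(224) = 5.038
  O₂: 904.1 − 3.5(224) = 120.2
  N₂: 3401 (inert)
  CO₂: 0 + 2(224) = 447.9
  H₂O: 0 + 3(224) = 671.9
Total out = 4646 mol/s; y_O₂ = 120.2 / 4646 = 0.02588.

0.0259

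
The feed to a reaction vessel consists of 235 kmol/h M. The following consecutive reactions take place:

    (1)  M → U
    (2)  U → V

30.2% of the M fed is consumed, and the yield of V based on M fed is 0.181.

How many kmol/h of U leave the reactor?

Conversion of M: M consumed = 1ξ₁ = 0.302 × 235 → ξ₁ = 70.97 kmol/h.
Yield of V: 1ξ₂ / 235 = 0.181 → ξ₂ = 42.53 kmol/h.
Outlet amounts (n = n₀ + Σ ν·ξ):
  M: 235 − 1(70.97) = 164
  U: 0 + 1(70.97) − 1(42.53) = 28.44
  V: 0 + 1(42.53) = 42.53

28.4 kmol/h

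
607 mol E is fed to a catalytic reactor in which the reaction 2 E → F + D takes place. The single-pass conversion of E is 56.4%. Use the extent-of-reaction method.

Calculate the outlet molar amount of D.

171 mol

E reacted = 0.564 × 607 = 342.3 mol; ν_E = −2, so ξ = 342.3/2 = 171.2 mol.
Outlet amounts (n = n₀ + ν ξ):
  E: 607 − 2(171.2) = 264.7
  F: 0 + 1(171.2) = 171.2
  D: 0 + 1(171.2) = 171.2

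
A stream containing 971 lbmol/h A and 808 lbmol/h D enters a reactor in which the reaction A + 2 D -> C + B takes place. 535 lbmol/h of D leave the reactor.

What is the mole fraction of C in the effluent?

0.0831

For D: n = n₀ − 2ξ → 535 = 808 − 2ξ, giving ξ = 136.5 lbmol/h.
Outlet amounts (n = n₀ + ν ξ):
  A: 971 − 1(136.5) = 834.5
  D: 808 − 2(136.5) = 535
  C: 0 + 1(136.5) = 136.5
  B: 0 + 1(136.5) = 136.5
Total out = 1642 lbmol/h; y_C = 136.5 / 1642 = 0.08311.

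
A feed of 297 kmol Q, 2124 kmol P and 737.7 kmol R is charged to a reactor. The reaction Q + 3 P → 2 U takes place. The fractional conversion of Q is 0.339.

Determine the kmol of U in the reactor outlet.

201 kmol

Q reacted = 0.339 × 297 = 100.7 kmol; ν_Q = −1, so ξ = 100.7/1 = 100.7 kmol.
Outlet amounts (n = n₀ + ν ξ):
  Q: 297 − 1(100.7) = 196.3
  P: 2124 − 3(100.7) = 1822
  U: 0 + 2(100.7) = 201.4
  R: 737.7 (inert)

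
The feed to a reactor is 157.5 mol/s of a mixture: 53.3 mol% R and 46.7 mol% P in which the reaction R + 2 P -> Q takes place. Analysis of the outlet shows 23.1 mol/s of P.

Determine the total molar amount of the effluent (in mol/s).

107 mol/s

For P: n = n₀ − 2ξ → 23.1 = 73.55 − 2ξ, giving ξ = 25.23 mol/s.
Outlet amounts (n = n₀ + ν ξ):
  R: 83.95 − 1(25.23) = 58.72
  P: 73.55 − 2(25.23) = 23.1
  Q: 0 + 1(25.23) = 25.23
Total out = 58.72 + 23.1 + 25.23 = 107 mol/s.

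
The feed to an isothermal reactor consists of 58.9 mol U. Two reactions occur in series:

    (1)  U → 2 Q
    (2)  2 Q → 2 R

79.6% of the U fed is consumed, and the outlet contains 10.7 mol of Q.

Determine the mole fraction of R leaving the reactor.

0.785

Conversion of U: U consumed = 1ξ₁ = 0.796 × 58.9 → ξ₁ = 46.88 mol.
Q balance: n_Q = 0 + 2ξ₁ − 2ξ₂ = 10.7 → ξ₂ = (2·46.88 − 10.7)/2 = 41.53 mol.
Outlet amounts (n = n₀ + Σ ν·ξ):
  U: 58.9 − 1(46.88) = 12.02
  Q: 0 + 2(46.88) − 2(41.53) = 10.7
  R: 0 + 2(41.53) = 83.07
Total out = 105.8 mol; y_R = 83.07 / 105.8 = 0.7853.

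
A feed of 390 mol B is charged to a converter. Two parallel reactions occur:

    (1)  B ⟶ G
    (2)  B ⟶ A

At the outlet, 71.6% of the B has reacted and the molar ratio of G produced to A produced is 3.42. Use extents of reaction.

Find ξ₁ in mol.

ξ₁ = 216 mol

Conversion of B: B consumed = 0.716 × 390 = 279.2 mol = 1ξ₁ + 1ξ₂.
Selectivity: 1ξ₁ / (1ξ₂) = 3.42 → ξ₁ = 3.42 ξ₂.
Substitute: (1·3.42 + 1) ξ₂ = 279.2 → ξ₂ = 63.18 mol, ξ₁ = 216.1 mol.
Outlet amounts (n = n₀ + Σ ν·ξ):
  B: 390 − 1(216.1) − 1(63.18) = 110.8
  G: 0 + 1(216.1) = 216.1
  A: 0 + 1(63.18) = 63.18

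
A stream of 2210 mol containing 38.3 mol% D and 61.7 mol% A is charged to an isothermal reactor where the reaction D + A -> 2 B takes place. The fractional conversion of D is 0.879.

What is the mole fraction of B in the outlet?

D reacted = 0.879 × 846.4 = 744 mol; ν_D = −1, so ξ = 744/1 = 744 mol.
Outlet amounts (n = n₀ + ν ξ):
  D: 846.4 − 1(744) = 102.4
  A: 1364 − 1(744) = 619.6
  B: 0 + 2(744) = 1488
Total out = 2210 mol; y_B = 1488 / 2210 = 0.6733.

0.673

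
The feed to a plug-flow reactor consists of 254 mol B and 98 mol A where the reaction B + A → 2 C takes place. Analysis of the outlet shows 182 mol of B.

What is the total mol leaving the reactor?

352 mol

For B: n = n₀ − 1ξ → 182 = 254 − 1ξ, giving ξ = 72 mol.
Outlet amounts (n = n₀ + ν ξ):
  B: 254 − 1(72) = 182
  A: 98 − 1(72) = 26
  C: 0 + 2(72) = 144
Total out = 182 + 26 + 144 = 352 mol.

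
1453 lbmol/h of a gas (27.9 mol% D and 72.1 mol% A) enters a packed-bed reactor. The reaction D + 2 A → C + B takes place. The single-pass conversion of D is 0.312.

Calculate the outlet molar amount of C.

D reacted = 0.312 × 405.4 = 126.5 lbmol/h; ν_D = −1, so ξ = 126.5/1 = 126.5 lbmol/h.
Outlet amounts (n = n₀ + ν ξ):
  D: 405.4 − 1(126.5) = 278.9
  A: 1048 − 2(126.5) = 794.7
  C: 0 + 1(126.5) = 126.5
  B: 0 + 1(126.5) = 126.5

126 lbmol/h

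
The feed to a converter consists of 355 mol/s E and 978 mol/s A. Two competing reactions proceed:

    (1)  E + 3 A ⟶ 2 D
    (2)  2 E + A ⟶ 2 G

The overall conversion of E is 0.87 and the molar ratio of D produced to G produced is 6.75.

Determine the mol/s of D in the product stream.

Conversion of E: E consumed = 0.87 × 355 = 308.9 mol/s = 1ξ₁ + 2ξ₂.
Selectivity: 2ξ₁ / (2ξ₂) = 6.75 → ξ₁ = 6.75 ξ₂.
Substitute: (1·6.75 + 2) ξ₂ = 308.9 → ξ₂ = 35.3 mol/s, ξ₁ = 238.3 mol/s.
Outlet amounts (n = n₀ + Σ ν·ξ):
  E: 355 − 1(238.3) − 2(35.3) = 46.15
  A: 978 − 3(238.3) − 1(35.3) = 227.9
  D: 0 + 2(238.3) = 476.5
  G: 0 + 2(35.3) = 70.59

477 mol/s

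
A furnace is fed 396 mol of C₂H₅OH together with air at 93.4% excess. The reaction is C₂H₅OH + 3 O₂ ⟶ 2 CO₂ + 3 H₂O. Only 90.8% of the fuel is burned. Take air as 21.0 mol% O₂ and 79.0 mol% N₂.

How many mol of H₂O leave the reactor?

Stoichiometric O₂ = 3 × 396 = 1188 mol; O₂ fed = 1188 × 1.934 = 2298 mol.
N₂ fed = 2298 × 79/21 = 8643 mol.
Fuel reacted = 0.908 × 396 → ξ = 359.6 mol.
Outlet (n = n₀ + ν ξ):
  C₂H₅OH: 396 − 1(359.6) = 36.43
  O₂: 2298 − 3(359.6) = 1219
  N₂: 8643 (inert)
  CO₂: 0 + 2(359.6) = 719.1
  H₂O: 0 + 3(359.6) = 1079

1080 mol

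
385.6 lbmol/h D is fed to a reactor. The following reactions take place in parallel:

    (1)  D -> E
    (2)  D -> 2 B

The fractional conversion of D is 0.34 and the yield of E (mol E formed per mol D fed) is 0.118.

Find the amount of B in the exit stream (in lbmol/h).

171 lbmol/h

Yield of E: 1ξ₁ / 385.6 = 0.118 → ξ₁ = 45.5 lbmol/h.
Conversion of D: 1ξ₁ + 1ξ₂ = 0.34 × 385.6 = 131.1 → ξ₂ = 85.6 lbmol/h.
Outlet amounts (n = n₀ + Σ ν·ξ):
  D: 385.6 − 1(45.5) − 1(85.6) = 254.5
  E: 0 + 1(45.5) = 45.5
  B: 0 + 2(85.6) = 171.2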